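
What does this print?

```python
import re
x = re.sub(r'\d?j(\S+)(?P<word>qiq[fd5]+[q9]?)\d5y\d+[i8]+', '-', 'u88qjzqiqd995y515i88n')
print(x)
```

u88q-n

Pattern: optionally a digit, then the literal 'j'; then one or more of a non-whitespace character (captured); then the literal 'qiq', then one or more of one of [fd5], then optionally one of [q9] (captured as 'word'); then a digit, then the literal '5y'; then one or more of a digit, then one or more of one of [i8].
Matches: at [4:20] → 'jzqiqd995y515i88'.
Each match is replaced by '-'.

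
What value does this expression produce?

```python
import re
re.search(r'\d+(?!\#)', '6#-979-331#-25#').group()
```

'979'

The negative lookaround is zero-width — it rules out positions where the adjacent text would match, without consuming anything.
`search` walks the string left to right and returns the first match it finds.
The match spans [3:6] → '979'.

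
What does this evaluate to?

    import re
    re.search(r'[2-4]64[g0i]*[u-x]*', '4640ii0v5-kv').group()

'4640ii0v'

The pattern matches a character in [2-4], then the literal '64'; then zero or more of one of [g0i], then zero or more of a character in [u-x].
Unlike `match`, `search` isn't anchored — it looks for the pattern anywhere in the string.
The match spans [0:8] → '4640ii0v'.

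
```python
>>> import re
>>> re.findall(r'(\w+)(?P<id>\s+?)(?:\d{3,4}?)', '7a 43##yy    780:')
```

[('yy', '    ')]

This matches one or more of a word character (captured); then one or more of whitespace (lazy) (captured as 'id'); then 3 to 4 of a digit (lazy) (non-capturing group).
Scanning left to right: at [7:16] match 'yy    780', groups = ('yy', '    ').
With 2 capturing groups, `findall` returns a 2-tuple per match.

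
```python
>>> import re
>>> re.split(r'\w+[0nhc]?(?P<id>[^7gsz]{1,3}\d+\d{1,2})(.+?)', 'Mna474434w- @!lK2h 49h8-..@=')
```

['', '434', 'w', '- @!', ' 49', 'h', '8-..@=']

Pattern: one or more of a word character, then optionally one of [0nhc]; then 1 to 3 of any character except [7gsz], then one or more of a digit, then 1 to 2 of a digit (captured as 'id'); then one or more of any character (lazy) (captured).
Because the quantifier is non-greedy, it stops expanding at the earliest point where the rest of the pattern can succeed.
Matches to split on: at [0:10] → 'Mna474434w'; at [14:22] → 'lK2h 49h'.
With a capturing group present, the delimiter's captured portion is kept in the result list.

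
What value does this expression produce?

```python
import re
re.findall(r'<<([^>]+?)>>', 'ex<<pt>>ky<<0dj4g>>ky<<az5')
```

Walking the string: at [2:8] match '<<pt>>', group 1 = 'pt'; at [10:19] match '<<0dj4g>>', group 1 = '0dj4g'.
`findall` collects group 1 from each match (2 total).

['pt', '0dj4g']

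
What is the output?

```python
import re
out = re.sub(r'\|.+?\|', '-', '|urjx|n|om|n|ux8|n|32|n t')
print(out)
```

The `?` after the quantifier makes it lazy — it takes as little as possible before letting the rest of the pattern try.
Every occurrence is swapped for '-'.

-n-n-n-n t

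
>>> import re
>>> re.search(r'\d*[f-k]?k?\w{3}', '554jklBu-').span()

This matches zero or more of a digit, then optionally a character in [f-k]; then optionally the literal 'k', then exactly 3 of a word character.
Unlike `match`, `search` isn't anchored — it looks for the pattern anywhere in the string.
The match spans [0:8] → '554jklBu'.

(0, 8)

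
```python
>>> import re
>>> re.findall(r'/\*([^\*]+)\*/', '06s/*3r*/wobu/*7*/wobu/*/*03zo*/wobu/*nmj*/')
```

Because there's exactly one group, `findall` drops the full match and keeps group 1 from each hit.

['3r', '7', '03zo', 'nmj']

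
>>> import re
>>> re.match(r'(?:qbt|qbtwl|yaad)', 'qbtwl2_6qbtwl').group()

'qbt'

Branches in `(...|...)` are attempted left-to-right; the first branch that allows the whole pattern to succeed is taken.
`re.match` only tries the pattern at the start of the string.
The match spans [0:3] → 'qbt'.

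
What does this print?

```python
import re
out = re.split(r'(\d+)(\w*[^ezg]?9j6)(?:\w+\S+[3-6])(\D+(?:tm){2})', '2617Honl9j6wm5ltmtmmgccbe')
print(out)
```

['', '2617', 'Honl9j6', 'ltmtm', 'mgccbe']

The pattern matches one or more of a digit (captured); then zero or more of a word character, then optionally any character except [ezg], then the literal '9j6' (captured); then one or more of a word character, then one or more of a non-whitespace character, then a character in [3-6] (non-capturing group); then one or more of a non-digit, then the literal 'tm' repeated 2 times (captured).
Matches to split on: at [0:19] → '2617Honl9j6wm5ltmtm'.
`re.split` interleaves the captured-group text with the surrounding fragments.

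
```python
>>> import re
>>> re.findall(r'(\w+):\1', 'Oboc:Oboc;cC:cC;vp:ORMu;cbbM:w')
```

After group 1 captures some text, `\1` only succeeds where that same text appears again.
Walking the string: at [0:9] match 'Oboc:Oboc', group 1 = 'Oboc'; at [10:15] match 'cC:cC', group 1 = 'cC'.
With a single group, `findall` returns only what that group captured — 2 items.

['Oboc', 'cC']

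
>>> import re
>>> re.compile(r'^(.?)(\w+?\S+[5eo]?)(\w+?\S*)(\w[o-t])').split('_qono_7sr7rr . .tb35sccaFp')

Pattern: anchored at the start of the string; then optionally any character (captured); then one or more of a word character (lazy), then one or more of a non-whitespace character, then optionally one of [5eo] (captured); then one or more of a word character (lazy), then zero or more of a non-whitespace character (captured); then a word character, then a character in [o-t] (captured).
Matches to split on: at [0:12] → '_qono_7sr7rr'.
The group in the pattern means `split` returns the separators' captures alongside the pieces.

['', '_', 'qono_7sr', '7', 'rr', ' . .tb35sccaFp']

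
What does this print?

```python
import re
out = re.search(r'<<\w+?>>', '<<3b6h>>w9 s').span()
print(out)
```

(0, 8)

`re.search` scans for the first position where the pattern succeeds.
The match spans [0:8] → '<<3b6h>>'.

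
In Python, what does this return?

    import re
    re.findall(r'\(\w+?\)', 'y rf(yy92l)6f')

['(yy92l)']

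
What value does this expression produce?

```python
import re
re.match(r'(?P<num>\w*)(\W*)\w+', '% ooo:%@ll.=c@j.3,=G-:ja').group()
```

'% ooo'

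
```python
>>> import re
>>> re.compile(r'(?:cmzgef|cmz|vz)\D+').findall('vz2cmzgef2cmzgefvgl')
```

With no groups in the pattern, `findall` gives back each whole match — 2 here.

['cmzgef', 'cmzgefvgl']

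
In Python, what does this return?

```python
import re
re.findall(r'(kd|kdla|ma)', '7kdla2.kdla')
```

['kd', 'kd']

Alternation isn't longest-match — the leftmost alternative that fits at this position is chosen.
Because there's exactly one group, `findall` drops the full match and keeps group 1 from each hit.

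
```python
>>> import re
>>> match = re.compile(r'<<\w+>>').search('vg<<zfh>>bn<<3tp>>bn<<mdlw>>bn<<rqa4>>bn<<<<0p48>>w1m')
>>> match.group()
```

`re.search` tries every starting position until one works.
The match spans [2:9] → '<<zfh>>'.

'<<zfh>>'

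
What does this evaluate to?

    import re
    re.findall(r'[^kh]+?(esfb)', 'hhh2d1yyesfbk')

This matches one or more of any character except [kh] (lazy); then the literal 'es', then the literal 'fb' (captured).
Walking the string: at [3:12] match '2d1yyesfb', group 1 = 'esfb'.
Because there's exactly one group, `findall` drops the full match and keeps group 1 from the one hit.

['esfb']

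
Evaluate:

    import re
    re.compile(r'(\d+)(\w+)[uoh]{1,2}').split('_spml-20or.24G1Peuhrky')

Pattern: one or more of a digit (captured); then one or more of a word character (captured); then 1 to 2 of one of [uoh].
Matches to split on: at [6:9] → '20o'; at [11:19] → '24G1Peuh'.
The group in the pattern means `split` returns the separators' captures alongside the pieces.

['_spml-', '2', '0', 'r.', '24', 'G1Peu', 'rky']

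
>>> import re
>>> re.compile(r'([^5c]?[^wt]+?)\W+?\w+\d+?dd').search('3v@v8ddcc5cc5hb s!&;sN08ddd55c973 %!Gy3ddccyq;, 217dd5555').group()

'3v@v8dd'

The `?` after the quantifier makes it lazy — it takes as little as possible before letting the rest of the pattern try.
The match spans [0:7] → '3v@v8dd'.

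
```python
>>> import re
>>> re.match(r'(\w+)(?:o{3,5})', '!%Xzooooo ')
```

This matches one or more of a word character (captured); then 3 to 5 of a literal 'o' (non-capturing group).
`re.match` only tries the pattern at the start of the string.
Here the string doesn't start with a match, so the call returns None.

None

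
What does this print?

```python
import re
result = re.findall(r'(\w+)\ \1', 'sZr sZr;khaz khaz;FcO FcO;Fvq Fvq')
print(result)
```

['sZr', 'khaz', 'FcO', 'Fvq']

`\1` has to match the exact text group 1 already captured.
Walking the string: at [0:7] match 'sZr sZr', group 1 = 'sZr'; at [8:17] match 'khaz khaz', group 1 = 'khaz'; at [18:25] match 'FcO FcO', group 1 = 'FcO'; at [26:33] match 'Fvq Fvq', group 1 = 'Fvq'.
With a single group, `findall` returns only what that group captured — 4 items.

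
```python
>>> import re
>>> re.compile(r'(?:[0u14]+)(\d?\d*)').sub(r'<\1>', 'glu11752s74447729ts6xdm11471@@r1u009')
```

'gl<752>s7<7729>ts6xdm<71>@@r<9>'

This matches one or more of one of [0u14] (non-capturing group); then optionally a digit, then zero or more of a digit (captured).
Matches: at [2:8] → 'u11752'; at [10:17] → '4447729'; at [23:28] → '11471'; at [31:36] → '1u009'.
The replacement refers to a captured group, so each match is rewritten using its own captured text.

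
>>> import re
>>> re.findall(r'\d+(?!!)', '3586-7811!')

Because the assertion is negative and zero-width, positions next to the forbidden text are skipped.
No capturing groups, so `findall` returns the 2 full match strings.

['3586', '781']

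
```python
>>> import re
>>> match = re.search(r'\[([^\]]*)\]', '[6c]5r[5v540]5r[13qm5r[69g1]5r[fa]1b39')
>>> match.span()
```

(0, 4)

The match spans [0:4] → '[6c]'.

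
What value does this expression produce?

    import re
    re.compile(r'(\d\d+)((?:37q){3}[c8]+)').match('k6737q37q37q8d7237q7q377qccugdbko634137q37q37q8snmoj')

`re.match` won't scan ahead — the pattern has to work from the very first character.
Here the pattern fails at index 0, so the call returns None.

None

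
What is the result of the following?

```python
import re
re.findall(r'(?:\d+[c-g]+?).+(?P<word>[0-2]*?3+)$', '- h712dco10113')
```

The pattern matches one or more of a digit, then one or more of a character in [c-g] (lazy) (non-capturing group); then one or more of any character; then zero or more of a character in [0-2] (lazy), then one or more of the literal '3' (captured as 'word'); then anchored at the end.
Matches: at [3:14] match '712dco10113', group 1 = '3'.
With a single group, `findall` returns only what that group captured — 1 item.

['3']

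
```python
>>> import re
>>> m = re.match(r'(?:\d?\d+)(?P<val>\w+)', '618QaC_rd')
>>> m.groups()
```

('QaC_rd',)

The match spans [0:9] → '618QaC_rd'.
Captured: group 1 = 'QaC_rd'.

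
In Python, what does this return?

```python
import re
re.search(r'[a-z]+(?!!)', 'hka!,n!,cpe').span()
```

The negative lookahead/lookbehind blocks any match where the forbidden context is present.
The match spans [0:2] → 'hk'.

(0, 2)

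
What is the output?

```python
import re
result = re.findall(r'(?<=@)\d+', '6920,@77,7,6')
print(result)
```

['77']

Lookahead/lookbehind check context without consuming it, so the matched span excludes the asserted characters.
Walking the string: at [6:8] → '77'.
With no groups in the pattern, `findall` gives back each whole match — 1 here.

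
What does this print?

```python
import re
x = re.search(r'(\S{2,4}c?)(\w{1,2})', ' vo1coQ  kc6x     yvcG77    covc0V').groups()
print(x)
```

('vo1c', 'oQ')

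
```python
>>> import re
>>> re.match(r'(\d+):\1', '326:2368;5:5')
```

None

With `match`, the pattern is implicitly anchored at the beginning.
Here the string doesn't start with a match, so the call returns None.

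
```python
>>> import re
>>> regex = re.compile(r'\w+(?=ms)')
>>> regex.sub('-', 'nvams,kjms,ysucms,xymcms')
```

'-ms,-ms,-ms,-ms'

The lookaround is zero-width — it requires the adjacent text to match without consuming it, so the asserted text isn't part of the match.
Matches: at [0:3] → 'nva'; at [6:8] → 'kj'; at [11:15] → 'ysuc'; at [18:22] → 'xymc'.
Every occurrence is swapped for '-'.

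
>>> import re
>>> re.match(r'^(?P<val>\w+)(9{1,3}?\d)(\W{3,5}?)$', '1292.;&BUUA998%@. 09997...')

None

`re.match` only tries the pattern at the start of the string.
Here position 0 doesn't satisfy it, so the call returns None.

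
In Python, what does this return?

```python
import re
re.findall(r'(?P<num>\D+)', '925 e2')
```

[' e']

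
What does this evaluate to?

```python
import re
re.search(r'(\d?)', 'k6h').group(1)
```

Pattern: optionally a digit (captured).
`re.search` tries every starting position until one works.
The match spans [0:0] → ''.
Captured: group 1 = ''.

''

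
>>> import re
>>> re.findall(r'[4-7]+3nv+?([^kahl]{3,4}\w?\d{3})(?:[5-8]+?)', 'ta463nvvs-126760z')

Pattern: one or more of a character in [4-7]; then the literal '3n', then one or more of the literal 'v' (lazy); then 3 to 4 of any character except [kahl], then optionally a word character, then exactly 3 of a digit (captured); then one or more of a character in [5-8] (lazy) (non-capturing group).
Scanning left to right: at [2:15] match '463nvvs-12676', group 1 = 'vs-1267'.
Because there's exactly one group, `findall` drops the full match and keeps group 1 from the one hit.

['vs-1267']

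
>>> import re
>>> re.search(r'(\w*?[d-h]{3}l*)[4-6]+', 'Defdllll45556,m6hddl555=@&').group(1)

Pattern: zero or more of a word character (lazy), then exactly 3 of a character in [d-h], then zero or more of a literal 'l' (captured); then one or more of a character in [4-6].
`search` walks the string left to right and returns the first match it finds.
The match spans [0:13] → 'Defdllll45556'.
Captured: group 1 = 'Defdllll'.

'Defdllll'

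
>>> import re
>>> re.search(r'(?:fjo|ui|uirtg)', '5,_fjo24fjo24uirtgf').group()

'fjo'

`search` walks the string left to right and returns the first match it finds.
The match spans [3:6] → 'fjo'.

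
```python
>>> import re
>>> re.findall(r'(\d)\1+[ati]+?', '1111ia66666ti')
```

['1', '6']

The backreference `\1` re-matches whatever the first group consumed, character for character.
Walking the string: at [0:5] match '1111i', group 1 = '1'; at [6:12] match '66666t', group 1 = '6'.
With a single group, `findall` returns only what that group captured — 2 items.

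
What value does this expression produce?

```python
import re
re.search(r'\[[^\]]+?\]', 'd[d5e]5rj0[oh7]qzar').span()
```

(1, 6)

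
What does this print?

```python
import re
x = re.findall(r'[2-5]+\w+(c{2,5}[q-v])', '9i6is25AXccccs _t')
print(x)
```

['ccs']

Pattern: one or more of a character in [2-5], then one or more of a word character; then 2 to 5 of a literal 'c', then a character in [q-v] (captured).
Scanning left to right: at [5:14] match '25AXccccs', group 1 = 'ccs'.
One capturing group, so `findall` returns just the captured substring from the one match — 1 in all.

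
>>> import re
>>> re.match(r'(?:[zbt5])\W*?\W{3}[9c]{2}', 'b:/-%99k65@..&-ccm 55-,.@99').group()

'b:/-%99'

This matches one of [zbt5] (non-capturing group); then zero or more of a non-word character (lazy), then exactly 3 of a non-word character; then exactly 2 of one of [9c].
`re.match` only tries the pattern at the start of the string.
The match spans [0:7] → 'b:/-%99'.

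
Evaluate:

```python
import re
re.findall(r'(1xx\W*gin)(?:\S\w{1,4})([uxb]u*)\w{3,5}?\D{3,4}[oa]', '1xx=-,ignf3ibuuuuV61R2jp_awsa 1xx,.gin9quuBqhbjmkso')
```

This matches the literal '1xx', then zero or more of a non-word character, then the literal 'gin' (captured); then a non-whitespace character, then 1 to 4 of a word character (non-capturing group); then one of [uxb], then zero or more of a literal 'u' (captured); then 3 to 5 of a word character (lazy), then 3 to 4 of a non-digit, then one of [oa].
Walking the string: at [30:51] match '1xx,.gin9quuBqhbjmkso', groups = ('1xx,.gin', 'u').
With 2 capturing groups, `findall` returns a 2-tuple per match.

[('1xx,.gin', 'u')]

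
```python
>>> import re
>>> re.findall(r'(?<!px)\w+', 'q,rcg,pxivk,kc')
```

['q', 'rcg', 'pxivk', 'kc']

A negative assertion filters positions out without eating any characters.
Since nothing is captured, `findall` lists the 4 matched substrings directly.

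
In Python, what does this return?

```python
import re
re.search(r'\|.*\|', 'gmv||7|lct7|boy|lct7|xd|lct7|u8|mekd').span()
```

The match spans [3:32] → '||7|lct7|boy|lct7|xd|lct7|u8|'.

(3, 32)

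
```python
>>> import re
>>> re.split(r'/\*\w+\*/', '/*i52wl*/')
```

['', '']

Matches to split on: at [0:9] → '/*i52wl*/'.
`split` removes every match and returns the 2 fragments in between.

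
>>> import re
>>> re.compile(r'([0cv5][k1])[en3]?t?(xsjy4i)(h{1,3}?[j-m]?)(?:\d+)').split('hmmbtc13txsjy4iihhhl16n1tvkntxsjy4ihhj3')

['hmmbtc13txsjy4iihhhl16n1t', 'vk', 'xsjy4i', 'hhj', '']

Because the pattern has a capturing group, `split` also inserts each captured text between the pieces.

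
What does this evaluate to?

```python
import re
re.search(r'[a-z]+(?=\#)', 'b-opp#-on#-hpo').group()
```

Because the assertion is zero-width, the text it checks is not consumed and won't appear in the result.
The match spans [2:5] → 'opp'.

'opp'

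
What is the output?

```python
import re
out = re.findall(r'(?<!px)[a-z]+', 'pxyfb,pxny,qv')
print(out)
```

The negative lookahead/lookbehind blocks any match where the forbidden context is present.
Matches: at [0:5] → 'pxyfb'; at [6:10] → 'pxny'; at [11:13] → 'qv'.
`findall` yields the raw match text (3 of them) because the pattern has no groups.

['pxyfb', 'pxny', 'qv']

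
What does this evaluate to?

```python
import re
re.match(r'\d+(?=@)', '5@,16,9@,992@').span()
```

(0, 1)

Because the assertion is zero-width, the text it checks is not consumed and won't appear in the result.
`re.match` only tries the pattern at the start of the string.
The match spans [0:1] → '5'.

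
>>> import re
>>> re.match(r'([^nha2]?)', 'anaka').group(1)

''

Pattern: optionally any character except [nha2] (captured).
With `match`, the pattern is implicitly anchored at the beginning.
The match spans [0:0] → ''.
Captured: group 1 = ''.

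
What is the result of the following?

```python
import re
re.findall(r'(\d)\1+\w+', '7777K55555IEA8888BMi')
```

['7']

The backreference `\1` re-matches whatever the first group consumed, character for character.
Because there's exactly one group, `findall` drops the full match and keeps group 1 from the one hit.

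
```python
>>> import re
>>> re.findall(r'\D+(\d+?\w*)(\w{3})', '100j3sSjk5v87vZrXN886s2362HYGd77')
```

[('3sSjk5v87vZrXN886s2362HYG', 'd77')]

This matches one or more of a non-digit; then one or more of a digit (lazy), then zero or more of a word character (captured); then exactly 3 of a word character (captured).
Walking the string: at [3:32] match 'j3sSjk5v87vZrXN886s2362HYGd77', groups = ('3sSjk5v87vZrXN886s2362HYG', 'd77').
2 groups means the one result is a tuple of 2 captured strings — 1 here.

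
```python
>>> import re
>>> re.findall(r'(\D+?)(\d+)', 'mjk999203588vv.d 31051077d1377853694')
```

[('mjk', '999203588'), ('vv.d ', '31051077'), ('d', '1377853694')]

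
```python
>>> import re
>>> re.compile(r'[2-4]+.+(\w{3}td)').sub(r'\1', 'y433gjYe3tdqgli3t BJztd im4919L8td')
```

'y9L8td'

The pattern matches one or more of a character in [2-4]; then one or more of any character; then exactly 3 of a word character, then the literal 'td' (captured).
The replacement refers to a captured group, so each match is rewritten using its own captured text.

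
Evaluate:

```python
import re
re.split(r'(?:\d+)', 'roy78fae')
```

['roy', 'fae']

Each match becomes a cut point; 2 segments remain.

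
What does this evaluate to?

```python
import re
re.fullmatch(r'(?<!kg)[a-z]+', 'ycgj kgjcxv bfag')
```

None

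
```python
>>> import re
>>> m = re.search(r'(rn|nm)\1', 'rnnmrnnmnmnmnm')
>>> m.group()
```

'nmnm'

`\1` is not a pattern — it's the concrete string captured by group 1, re-applied verbatim.
The match spans [6:10] → 'nmnm'.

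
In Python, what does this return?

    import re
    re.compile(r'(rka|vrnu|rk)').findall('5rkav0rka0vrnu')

`|` is ordered: at each position the engine commits to the first alternative that works.
Scanning left to right: at [1:4] match 'rka', group 1 = 'rka'; at [6:9] match 'rka', group 1 = 'rka'; at [10:14] match 'vrnu', group 1 = 'vrnu'.
Because there's exactly one group, `findall` drops the full match and keeps group 1 from each hit.

['rka', 'rka', 'vrnu']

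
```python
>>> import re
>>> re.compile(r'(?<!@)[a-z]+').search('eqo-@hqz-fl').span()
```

Because the assertion is negative and zero-width, positions next to the forbidden text are skipped.
The match spans [0:3] → 'eqo'.

(0, 3)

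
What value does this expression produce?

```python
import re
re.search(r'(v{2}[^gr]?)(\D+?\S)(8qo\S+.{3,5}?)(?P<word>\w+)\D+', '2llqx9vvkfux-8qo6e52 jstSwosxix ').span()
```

(6, 32)

Pattern: exactly 2 of the literal 'v', then optionally any character except [gr] (captured); then one or more of a non-digit (lazy), then a non-whitespace character (captured); then the literal '8qo', then one or more of a non-whitespace character, then 3 to 5 of any character (lazy) (captured); then one or more of a word character (captured as 'word'); then one or more of a non-digit.
`re.search` scans for the first position where the pattern succeeds.
The match spans [6:32] → 'vvkfux-8qo6e52 jstSwosxix '.
Captured: group 1 = 'vvk', group 2 = 'fux-', group 3 = '8qo6e52 js', group 4 = 'tSwosxix'.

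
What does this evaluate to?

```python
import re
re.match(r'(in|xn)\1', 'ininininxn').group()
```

'inin'

With `match`, the pattern is implicitly anchored at the beginning.
The match spans [0:4] → 'inin'.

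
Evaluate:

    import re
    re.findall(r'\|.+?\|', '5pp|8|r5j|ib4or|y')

A non-greedy quantifier consumes as few characters as it can — just enough that the remainder of the pattern still matches from where it stops; whatever follows it matches normally.
Walking the string: at [3:6] → '|8|'; at [9:16] → '|ib4or|'.
`findall` yields the raw match text (2 of them) because the pattern has no groups.

['|8|', '|ib4or|']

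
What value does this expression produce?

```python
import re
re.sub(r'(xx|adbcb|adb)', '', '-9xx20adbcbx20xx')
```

Alternation tries branches left to right and keeps the first one that lets the overall match succeed at that position.
Matches: at [2:4] → 'xx'; at [6:11] → 'adbcb'; at [14:16] → 'xx'.
`sub` substitutes '' at each match site.

'-920x20'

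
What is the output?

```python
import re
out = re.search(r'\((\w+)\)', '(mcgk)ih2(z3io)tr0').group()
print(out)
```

`search` walks the string left to right and returns the first match it finds.
The match spans [0:6] → '(mcgk)'.
Captured: group 1 = 'mcgk'.

(mcgk)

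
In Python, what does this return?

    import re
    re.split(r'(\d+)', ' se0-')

[' se', '0', '-']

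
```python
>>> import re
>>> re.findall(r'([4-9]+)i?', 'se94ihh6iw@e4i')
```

['94', '6', '4']

Because there's exactly one group, `findall` drops the full match and keeps group 1 from each hit.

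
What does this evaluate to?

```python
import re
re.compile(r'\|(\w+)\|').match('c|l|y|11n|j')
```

`match` is anchored at position 0; if the pattern doesn't fit there, it returns None.
Here the string doesn't start with a match, so the call returns None.

None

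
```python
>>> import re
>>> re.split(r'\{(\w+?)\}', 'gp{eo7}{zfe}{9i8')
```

['gp', 'eo7', '', 'zfe', '{9i8']

Matches to split on: at [2:7] → '{eo7}'; at [7:12] → '{zfe}'.
Because the pattern has a capturing group, `split` also inserts each captured text between the pieces.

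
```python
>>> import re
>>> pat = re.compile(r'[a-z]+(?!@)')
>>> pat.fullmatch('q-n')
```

`fullmatch` succeeds only if the pattern covers the string from start to end.
Here there's no way to consume every character, so the call returns None.

None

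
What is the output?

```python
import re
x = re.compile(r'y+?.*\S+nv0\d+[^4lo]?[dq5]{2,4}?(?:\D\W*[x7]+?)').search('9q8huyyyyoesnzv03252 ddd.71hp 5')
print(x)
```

None

Here the pattern never matches, so the call returns None.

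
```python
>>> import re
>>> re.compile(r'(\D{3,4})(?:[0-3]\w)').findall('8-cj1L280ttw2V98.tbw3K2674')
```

['-cj', 'ttw', '.tbw']

Pattern: 3 to 4 of a non-digit (captured); then a character in [0-3], then a word character (non-capturing group).
`findall` collects group 1 from each match (3 total).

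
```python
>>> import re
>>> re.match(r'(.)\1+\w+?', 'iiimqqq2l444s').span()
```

(0, 4)

`re.match` only tries the pattern at the start of the string.
The match spans [0:4] → 'iiim'.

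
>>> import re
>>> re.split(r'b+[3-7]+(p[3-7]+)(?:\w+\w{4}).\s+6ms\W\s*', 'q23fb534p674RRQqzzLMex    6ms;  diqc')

With a capturing group present, the delimiter's captured portion is kept in the result list.

['q23f', 'p674', 'diqc']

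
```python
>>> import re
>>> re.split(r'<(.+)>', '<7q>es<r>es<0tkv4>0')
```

['', '7q>es<r>es<0tkv4', '0']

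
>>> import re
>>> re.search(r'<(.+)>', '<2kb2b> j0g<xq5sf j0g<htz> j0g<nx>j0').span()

(0, 34)

`search` walks the string left to right and returns the first match it finds.
The match spans [0:34] → '<2kb2b> j0g<xq5sf j0g<htz> j0g<nx>'.
Captured: group 1 = '2kb2b> j0g<xq5sf j0g<htz> j0g<nx'.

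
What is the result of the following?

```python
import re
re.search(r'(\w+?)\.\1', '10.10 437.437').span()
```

(0, 5)

A backreference is literal: `\1` must see the identical characters the first group matched.
`search` walks the string left to right and returns the first match it finds.
The match spans [0:5] → '10.10'.
Captured: group 1 = '10'.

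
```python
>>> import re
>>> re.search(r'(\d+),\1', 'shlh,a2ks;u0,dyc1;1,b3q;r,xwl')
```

None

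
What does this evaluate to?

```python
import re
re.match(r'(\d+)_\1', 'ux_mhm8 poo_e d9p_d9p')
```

None

`re.match` only tries the pattern at the start of the string.
Here the pattern fails at index 0, so the call returns None.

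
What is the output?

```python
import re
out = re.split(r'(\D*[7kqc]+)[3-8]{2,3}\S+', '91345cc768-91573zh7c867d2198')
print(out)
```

['91345', 'cc7', '']

Pattern: zero or more of a non-digit, then one or more of one of [7kqc] (captured); then 2 to 3 of a character in [3-8]; then one or more of a non-whitespace character.
Matches to split on: at [5:28] → 'cc768-91573zh7c867d2198'.
`re.split` interleaves the captured-group text with the surrounding fragments.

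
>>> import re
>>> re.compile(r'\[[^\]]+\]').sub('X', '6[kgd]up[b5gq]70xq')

'6XupX70xq'

Every occurrence is swapped for 'X'.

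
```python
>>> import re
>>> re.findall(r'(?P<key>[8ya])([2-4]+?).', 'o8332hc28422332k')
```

[('8', '3'), ('8', '4')]

The `?` after the quantifier makes it lazy — it takes as little as possible before letting the rest of the pattern try.
Multiple groups make `findall` return tuples — one 2-tuple for each match.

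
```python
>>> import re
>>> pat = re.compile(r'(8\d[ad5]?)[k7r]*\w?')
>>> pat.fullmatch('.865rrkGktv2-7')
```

None

`fullmatch` succeeds only if the pattern covers the string from start to end.
Here the string isn't matched end-to-end, so the call returns None.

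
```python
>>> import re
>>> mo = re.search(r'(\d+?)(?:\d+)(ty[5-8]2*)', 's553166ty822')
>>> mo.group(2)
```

'ty822'

The match spans [1:12] → '553166ty822'.
Captured: group 1 = '5', group 2 = 'ty822'.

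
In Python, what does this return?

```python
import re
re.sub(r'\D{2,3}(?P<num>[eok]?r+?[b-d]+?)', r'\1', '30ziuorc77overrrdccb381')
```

Pattern: 2 to 3 of a non-digit; then optionally one of [eok], then one or more of a literal 'r' (lazy), then one or more of a character in [b-d] (lazy) (captured as 'num').
Matches: at [2:8] → 'ziuorc'; at [10:17] → 'overrrd'.
`\1` in the replacement pulls in group 1's text for each match.

'30orc77rrrdccb381'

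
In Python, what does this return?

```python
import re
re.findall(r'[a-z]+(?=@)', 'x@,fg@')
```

The lookaround is zero-width — it requires the adjacent text to match without consuming it, so the asserted text isn't part of the match.
Since nothing is captured, `findall` lists the 2 matched substrings directly.

['x', 'fg']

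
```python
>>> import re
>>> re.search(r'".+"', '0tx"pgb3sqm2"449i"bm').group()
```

'"pgb3sqm2"449i"'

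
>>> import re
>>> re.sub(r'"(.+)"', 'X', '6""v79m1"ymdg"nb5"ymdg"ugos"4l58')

'6X4l58'

Matches: at [1:28] → '""v79m1"ymdg"nb5"ymdg"ugos"'.
Each match is replaced by 'X'.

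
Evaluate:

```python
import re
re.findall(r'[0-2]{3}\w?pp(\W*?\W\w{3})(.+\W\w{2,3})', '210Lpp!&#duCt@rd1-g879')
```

2 groups means the one result is a tuple of 2 captured strings — 1 here.

[('!&#duC', 't@rd1-g87')]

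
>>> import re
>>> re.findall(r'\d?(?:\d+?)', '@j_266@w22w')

Because the quantifier is non-greedy, it stops expanding at the earliest point where the rest of the pattern can succeed.
Since nothing is captured, `findall` lists the 3 matched substrings directly.

['26', '6', '22']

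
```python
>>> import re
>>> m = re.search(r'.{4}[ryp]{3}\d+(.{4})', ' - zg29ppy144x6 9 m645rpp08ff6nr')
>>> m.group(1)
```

The pattern matches exactly 4 of any character, then exactly 3 of one of [ryp]; then one or more of a digit; then exactly 4 of any character (captured).
`search` walks the string left to right and returns the first match it finds.
The match spans [3:17] → 'zg29ppy144x6 9'.
Captured: group 1 = 'x6 9'.

'x6 9'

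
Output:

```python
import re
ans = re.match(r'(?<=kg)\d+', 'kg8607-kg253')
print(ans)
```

The lookaround is zero-width — it requires the adjacent text to match without consuming it, so the asserted text isn't part of the match.
With `match`, the pattern is implicitly anchored at the beginning.
Here the string doesn't start with a match, so the call returns None.

None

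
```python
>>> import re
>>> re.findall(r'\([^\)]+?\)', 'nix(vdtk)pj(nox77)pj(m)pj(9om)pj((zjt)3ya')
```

['(vdtk)', '(nox77)', '(m)', '(9om)', '((zjt)']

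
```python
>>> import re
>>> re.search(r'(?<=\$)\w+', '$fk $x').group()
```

'fk'

The positive lookaround only admits positions where the adjacent text matches; those characters stay outside the span.
The match spans [1:3] → 'fk'.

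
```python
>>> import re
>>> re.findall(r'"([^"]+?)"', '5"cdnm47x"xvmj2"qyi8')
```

Because there's exactly one group, `findall` drops the full match and keeps group 1 from the one hit.

['cdnm47x']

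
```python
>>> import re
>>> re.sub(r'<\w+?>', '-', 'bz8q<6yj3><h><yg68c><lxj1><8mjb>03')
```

'bz8q-----03'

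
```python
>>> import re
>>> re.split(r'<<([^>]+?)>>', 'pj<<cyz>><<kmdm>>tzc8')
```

Because the pattern has a capturing group, `split` also inserts each captured text between the pieces.

['pj', 'cyz', '', 'kmdm', 'tzc8']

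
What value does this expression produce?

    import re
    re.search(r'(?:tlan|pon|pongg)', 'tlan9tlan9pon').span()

Unlike `match`, `search` isn't anchored — it looks for the pattern anywhere in the string.
The match spans [0:4] → 'tlan'.

(0, 4)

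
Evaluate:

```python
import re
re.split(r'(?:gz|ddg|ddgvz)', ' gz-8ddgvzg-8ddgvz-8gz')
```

[' ', '-8', 'vzg-8', 'vz-8', '']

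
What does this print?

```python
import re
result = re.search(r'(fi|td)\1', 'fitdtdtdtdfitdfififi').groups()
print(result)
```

('td',)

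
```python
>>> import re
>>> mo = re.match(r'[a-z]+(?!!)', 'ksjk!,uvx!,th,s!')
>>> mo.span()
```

(0, 3)

A negative assertion filters positions out without eating any characters.
`re.match` only tries the pattern at the start of the string.
The match spans [0:3] → 'ksj'.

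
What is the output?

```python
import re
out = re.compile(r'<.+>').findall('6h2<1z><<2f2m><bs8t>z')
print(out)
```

['<1z><<2f2m><bs8t>']

Scanning left to right: at [3:20] → '<1z><<2f2m><bs8t>'.
Since nothing is captured, `findall` lists the 1 matched substring directly.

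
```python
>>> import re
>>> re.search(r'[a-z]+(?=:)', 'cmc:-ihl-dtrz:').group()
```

'cmc'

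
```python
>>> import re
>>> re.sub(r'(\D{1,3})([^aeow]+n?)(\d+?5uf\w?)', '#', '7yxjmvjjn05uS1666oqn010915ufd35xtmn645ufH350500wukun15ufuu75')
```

'7yxjmvjjn05uS1666#350500#u75'

This matches 1 to 3 of a non-digit (captured); then one or more of any character except [aeow], then optionally a literal 'n' (captured); then one or more of a digit (lazy), then the literal '5uf', then optionally a word character (captured).
Matches: at [17:41] → 'oqn010915ufd35xtmn645ufH'; at [47:57] → 'wukun15ufu'.
Every occurrence is swapped for '#'.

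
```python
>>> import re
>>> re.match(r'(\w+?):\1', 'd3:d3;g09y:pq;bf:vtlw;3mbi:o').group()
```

After group 1 captures some text, `\1` only succeeds where that same text appears again.
With `match`, the pattern is implicitly anchored at the beginning.
The match spans [0:5] → 'd3:d3'.
Captured: group 1 = 'd3'.

'd3:d3'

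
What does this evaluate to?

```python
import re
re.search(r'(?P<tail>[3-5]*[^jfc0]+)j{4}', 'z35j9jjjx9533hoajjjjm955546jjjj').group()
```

Pattern: zero or more of a character in [3-5], then one or more of any character except [jfc0] (captured as 'tail'); then exactly 4 of a literal 'j'.
`re.search` scans for the first position where the pattern succeeds.
The match spans [8:20] → 'x9533hoajjjj'.
Captured: group 1 = 'x9533hoa'.

'x9533hoajjjj'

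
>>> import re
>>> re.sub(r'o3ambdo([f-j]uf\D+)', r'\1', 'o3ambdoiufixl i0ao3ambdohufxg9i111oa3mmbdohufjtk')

The pattern matches the literal 'o3', then the literal 'amb', then the literal 'do'; then a character in [f-j], then the literal 'uf', then one or more of a non-digit (captured).
Matches: at [0:15] → 'o3ambdoiufixl i'; at [17:29] → 'o3ambdohufxg'.
The replacement refers to a captured group, so each match is rewritten using its own captured text.

'iufixl i0ahufxg9i111oa3mmbdohufjtk'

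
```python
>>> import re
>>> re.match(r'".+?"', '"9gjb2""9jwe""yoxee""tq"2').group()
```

'"9gjb2"'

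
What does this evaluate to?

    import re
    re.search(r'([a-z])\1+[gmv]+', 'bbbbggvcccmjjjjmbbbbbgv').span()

(0, 7)

`\1` is not a pattern — it's the concrete string captured by group 1, re-applied verbatim.
The match spans [0:7] → 'bbbbggv'.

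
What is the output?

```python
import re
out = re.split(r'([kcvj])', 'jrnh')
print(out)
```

['', 'j', 'rnh']

The group in the pattern means `split` returns the separators' captures alongside the pieces.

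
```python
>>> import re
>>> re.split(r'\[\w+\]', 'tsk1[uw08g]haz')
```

Matches to split on: at [4:11] → '[uw08g]'.
`split` removes every match and returns the 2 fragments in between.

['tsk1', 'haz']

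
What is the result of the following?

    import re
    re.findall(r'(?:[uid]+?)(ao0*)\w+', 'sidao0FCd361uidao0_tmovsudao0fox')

The pattern matches one or more of one of [uid] (lazy) (non-capturing group); then the literal 'ao', then zero or more of a literal '0' (captured); then one or more of a word character.
Matches: at [1:32] match 'idao0FCd361uidao0_tmovsudao0fox', group 1 = 'ao0'.
One capturing group, so `findall` returns just the captured substring from the one match — 1 in all.

['ao0']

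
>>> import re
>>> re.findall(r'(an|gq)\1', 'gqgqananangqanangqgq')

The backreference `\1` re-matches whatever the first group consumed, character for character.
One capturing group, so `findall` returns just the captured substring from each match — 4 in all.

['gq', 'an', 'an', 'gq']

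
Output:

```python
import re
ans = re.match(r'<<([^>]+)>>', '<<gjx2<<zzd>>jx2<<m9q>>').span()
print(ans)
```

(0, 13)

`re.match` won't scan ahead — the pattern has to work from the very first character.
The match spans [0:13] → '<<gjx2<<zzd>>'.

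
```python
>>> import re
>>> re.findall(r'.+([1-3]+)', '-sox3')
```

['3']

The pattern matches one or more of any character; then one or more of a character in [1-3] (captured).
Matches: at [0:5] match '-sox3', group 1 = '3'.
`findall` collects group 1 from the one match (1 total).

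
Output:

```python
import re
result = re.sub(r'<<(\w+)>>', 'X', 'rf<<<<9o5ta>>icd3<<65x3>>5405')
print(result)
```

rf<<Xicd3X5405

Matches: at [4:13] → '<<9o5ta>>'; at [17:25] → '<<65x3>>'.
Each match is replaced by 'X'.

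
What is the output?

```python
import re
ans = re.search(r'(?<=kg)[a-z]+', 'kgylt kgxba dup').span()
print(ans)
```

(2, 5)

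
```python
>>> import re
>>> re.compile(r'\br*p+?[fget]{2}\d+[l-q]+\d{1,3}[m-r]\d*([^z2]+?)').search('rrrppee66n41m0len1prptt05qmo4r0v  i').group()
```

A non-greedy quantifier consumes as few characters as it can — just enough that the remainder of the pattern still matches from where it stops; whatever follows it matches normally.
The match spans [0:15] → 'rrrppee66n41m0l'.

'rrrppee66n41m0l'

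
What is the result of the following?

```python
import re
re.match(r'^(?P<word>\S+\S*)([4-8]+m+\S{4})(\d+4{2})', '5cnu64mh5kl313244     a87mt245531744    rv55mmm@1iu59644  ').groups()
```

The pattern matches anchored at the start of the string; then one or more of a non-whitespace character, then zero or more of a non-whitespace character (captured as 'word'); then one or more of a character in [4-8], then one or more of a literal 'm', then exactly 4 of a non-whitespace character (captured); then one or more of a digit, then exactly 2 of the literal '4' (captured).
`re.match` won't scan ahead — the pattern has to work from the very first character.
The match spans [0:17] → '5cnu64mh5kl313244'.
Captured: group 1 = '5cnu6', group 2 = '4mh5kl', group 3 = '313244'.

('5cnu6', '4mh5kl', '313244')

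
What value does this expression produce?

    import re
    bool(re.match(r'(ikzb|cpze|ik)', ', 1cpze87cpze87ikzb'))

False

`match` is anchored at position 0; if the pattern doesn't fit there, it returns None.
Here the string doesn't start with a match, so the call returns None, and `bool(None)` is False.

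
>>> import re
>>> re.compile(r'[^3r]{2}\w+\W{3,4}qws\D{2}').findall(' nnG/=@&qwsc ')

[' nnG/=@&qwsc ']

Pattern: exactly 2 of any character except [3r]; then one or more of a word character; then 3 to 4 of a non-word character, then the literal 'qws', then exactly 2 of a non-digit.
Walking the string: at [0:13] → ' nnG/=@&qwsc '.
With no groups in the pattern, `findall` gives back each whole match — 1 here.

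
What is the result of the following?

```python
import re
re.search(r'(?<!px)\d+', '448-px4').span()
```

The negative lookaround is zero-width — it rules out positions where the adjacent text would match, without consuming anything.
`re.search` tries every starting position until one works.
The match spans [0:3] → '448'.

(0, 3)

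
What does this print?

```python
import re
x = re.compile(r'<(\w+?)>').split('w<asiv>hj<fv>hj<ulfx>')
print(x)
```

`re.split` interleaves the captured-group text with the surrounding fragments.

['w', 'asiv', 'hj', 'fv', 'hj', 'ulfx', '']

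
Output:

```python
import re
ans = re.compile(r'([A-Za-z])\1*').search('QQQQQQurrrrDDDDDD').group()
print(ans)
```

After group 1 captures some text, `\1` only succeeds where that same text appears again.
Unlike `match`, `search` isn't anchored — it looks for the pattern anywhere in the string.
The match spans [0:6] → 'QQQQQQ'.
Captured: group 1 = 'Q'.

QQQQQQ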